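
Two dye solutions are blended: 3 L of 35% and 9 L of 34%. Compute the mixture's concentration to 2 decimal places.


Solute in mixture 1 = 35% of 3 L = 3*35/100 = 21/20 L
Solute in mixture 2 = 34% of 9 L = 9*34/100 = 153/50 L
Total solute = 21/20 + 153/50 = 411/100 L
Total volume = 3 + 9 = 12 L
Final concentration = 411/100/12 * 100 = 34.25%

34.25


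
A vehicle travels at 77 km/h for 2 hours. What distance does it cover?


Using distance = speed * time
Speed = 77 km/h
Time = 2 hours
Distance = 77 * 2
= 154 km

154


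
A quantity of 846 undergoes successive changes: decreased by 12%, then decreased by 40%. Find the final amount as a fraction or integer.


Start: 846
Step 1: decrease by 12% => multiply by 88/100
  846 * 88/100 = 18612/25
Step 2: decrease by 40% => multiply by 60/100
  18612/25 * 60/100 = 55836/125
Final value = 55836/125

55836/125


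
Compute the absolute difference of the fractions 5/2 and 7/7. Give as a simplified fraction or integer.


Simplify: 5/2 = 5/2 and 7/7 = 1
Find common denominator: LCD = 2
Convert: 5/2 and 2/2
Difference = |5 - 2|/2 = 3/2
Simplified = 3/2

3/2


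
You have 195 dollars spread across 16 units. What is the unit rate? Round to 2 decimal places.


Total dollars = 195
Number of units = 16
Unit rate = 195 / 16
= 12.19 dollars per unit

12.19


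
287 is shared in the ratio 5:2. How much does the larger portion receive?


Total parts = 5 + 2 = 7
Value per part = 287 / 7 = 41
First share = 5 * 41 = 205
Second share = 2 * 41 = 82
Larger share = 205

205


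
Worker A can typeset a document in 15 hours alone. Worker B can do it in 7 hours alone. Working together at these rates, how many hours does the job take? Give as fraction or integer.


Rate of A = 1/15 job per hour
Rate of B = 1/7 job per hour
Combined rate = 1/15 + 1/7
Find common denominator: (7 + 15)/(15*7) = 22/105
Combined rate = 22/105 job per hour
Time together = 1 / (22/105) = 105/22 hours

105/22


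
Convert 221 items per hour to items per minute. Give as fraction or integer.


Converting from per hour to per minute
Rate = 221 items per hour
Divide by 60: 221/60
= 221/60 items per minute

221/60


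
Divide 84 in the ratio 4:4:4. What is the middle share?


Ratio = 4:4:4
Total parts = 4 + 4 + 4 = 12
Value per part = 84 / 12 = 7
First share = 4 * 7 = 28
Middle share = 4 * 7 = 28
Third share = 4 * 7 = 28

28


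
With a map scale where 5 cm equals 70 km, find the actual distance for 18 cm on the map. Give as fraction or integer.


Map scale: 5 cm = 70 km
Measured distance on map = 18 cm
Set up proportion: 18 * 70 / 5
= 1260 / 5
= 252 km

252


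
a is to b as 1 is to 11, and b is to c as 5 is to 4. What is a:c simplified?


Given a:b = 1:11 and b:c = 5:4
Make b consistent. Multiply first ratio by 5: a:b = 5:55
Multiply second ratio by 11: b:c = 55:44
Now b = 55 in both, so a:b:c = 5:55:44
Therefore a:c = 5:44
Simplify by GCD: a:c = 5:44

5:44


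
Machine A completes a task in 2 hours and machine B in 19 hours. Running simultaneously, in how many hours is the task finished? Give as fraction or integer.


Rate of A = 1/2 job per hour
Rate of B = 1/19 job per hour
Combined rate = 1/2 + 1/19
Find common denominator: (19 + 2)/(2*19) = 21/38
Combined rate = 21/38 job per hour
Time together = 1 / (21/38) = 38/21 hours

38/21


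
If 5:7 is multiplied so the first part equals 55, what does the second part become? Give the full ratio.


Original ratio: 5:7
First term target: 55
Scale factor = 55 / 5 = 11
Multiply second term: 7 * 11 = 77
Equivalent ratio = 55:77

55:77


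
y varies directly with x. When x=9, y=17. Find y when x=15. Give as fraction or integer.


Direct proportion: y = kx
Find k: k = 17/9 = 17/9
Compute y at x=15: y = 17/9 * 15
y = 85/3

85/3


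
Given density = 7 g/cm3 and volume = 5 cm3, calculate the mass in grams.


Using mass = density * volume
Density = 7 g/cm3
Volume = 5 cm3
Mass = 7 * 5
= 35 g

35


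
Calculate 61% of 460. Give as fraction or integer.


Compute 61% of 460
Convert percentage: 61% = 61/100
Multiply: 460 * 61/100
= 28060/100
= 1403/5

1403/5


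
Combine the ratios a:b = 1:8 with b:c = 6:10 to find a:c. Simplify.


Given a:b = 1:8 and b:c = 6:10
Make b consistent. Multiply first ratio by 6: a:b = 6:48
Multiply second ratio by 8: b:c = 48:80
Now b = 48 in both, so a:b:c = 6:48:80
Therefore a:c = 6:80
Simplify by GCD: a:c = 3:40

3:40


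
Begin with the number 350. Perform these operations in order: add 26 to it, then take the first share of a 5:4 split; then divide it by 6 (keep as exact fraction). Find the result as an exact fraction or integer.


Start with 350.
Step 1: Add 26: 350+26=376; split 5:4 first = 376*5/9 = 1880/9
Step 2: Divide by 6: 1880/9 / 6 = 940/27
Final result = 940/27

940/27


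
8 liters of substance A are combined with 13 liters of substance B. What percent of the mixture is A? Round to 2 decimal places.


Volume of A = 8 L
Volume of B = 13 L
Total volume = 8 + 13 = 21 L
Percentage of A = (8/21) * 100
= 38.10%

38.10


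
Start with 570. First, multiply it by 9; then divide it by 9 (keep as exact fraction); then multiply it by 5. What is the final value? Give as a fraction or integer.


Start with 570.
Step 1: Multiply by 9: 570 * 9 = 5130
Step 2: Divide by 9: 5130 / 9 = 570
Step 3: Multiply by 5: 570 * 5 = 2850
Final result = 2850

2850


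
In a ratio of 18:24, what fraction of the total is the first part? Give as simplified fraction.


Total parts = 18 + 24 = 42
First part fraction = 18/42
Simplify: 18/42 = 3/7

3/7


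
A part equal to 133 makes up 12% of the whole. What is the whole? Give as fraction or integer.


Given: 133 is 12% of the whole
Set up: 133 = 12/100 * whole
whole = 133 * 100 / 12
whole = 13300 / 12
whole = 3325/3

3325/3


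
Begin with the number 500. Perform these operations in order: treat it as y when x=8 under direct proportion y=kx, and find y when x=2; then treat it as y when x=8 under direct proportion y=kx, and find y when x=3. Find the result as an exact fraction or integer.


Start with 500.
Step 1: Direct prop: k = (500)/8; new y = k*2 = 500*2/8 = 125
Step 2: Direct prop: k = (125)/8; new y = k*3 = 125*3/8 = 375/8
Final result = 375/8

375/8


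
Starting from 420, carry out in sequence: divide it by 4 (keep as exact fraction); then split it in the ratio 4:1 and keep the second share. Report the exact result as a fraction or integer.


Start with 420.
Step 1: Divide by 4: 420 / 4 = 105
Step 2: Split 4:1, second share = 105 * 1/5 = 21
Final result = 21

21


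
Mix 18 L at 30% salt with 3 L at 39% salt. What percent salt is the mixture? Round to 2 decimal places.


Solute in mixture 1 = 30% of 18 L = 18*30/100 = 27/5 L
Solute in mixture 2 = 39% of 3 L = 3*39/100 = 117/100 L
Total solute = 27/5 + 117/100 = 657/100 L
Total volume = 18 + 3 = 21 L
Final concentration = 657/100/21 * 100 = 31.29%

31.29


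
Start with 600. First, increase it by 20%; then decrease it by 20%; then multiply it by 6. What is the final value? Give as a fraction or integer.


Start with 600.
Step 1: Increase by 20%: 600 * 120/100 = 720
Step 2: Decrease by 20%: 720 * 80/100 = 576
Step 3: Multiply by 6: 576 * 6 = 3456
Final result = 3456

3456


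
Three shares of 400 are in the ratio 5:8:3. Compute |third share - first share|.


Total parts = 5 + 8 + 3 = 16
Value per part = 400 / 16 = 25
Shares: 5*25=125, 8*25=200, 3*25=75
Third share = 75, first share = 125
Difference = |75 - 125| = 50

50


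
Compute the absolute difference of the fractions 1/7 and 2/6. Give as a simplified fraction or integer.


Simplify: 1/7 = 1/7 and 2/6 = 1/3
Find common denominator: LCD = 21
Convert: 3/21 and 7/21
Difference = |3 - 7|/21 = 4/21
Simplified = 4/21

4/21


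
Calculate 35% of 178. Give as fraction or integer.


Compute 35% of 178
Convert percentage: 35% = 35/100
Multiply: 178 * 35/100
= 6230/100
= 623/10

623/10


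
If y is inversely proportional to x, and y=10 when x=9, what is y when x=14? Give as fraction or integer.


Inverse proportion: y = k/x
Find k: k = 9 * 10 = 90
Compute y at x=14: y = 90/14
y = 45/7

45/7


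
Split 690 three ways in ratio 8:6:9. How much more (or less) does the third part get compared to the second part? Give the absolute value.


Total parts = 8 + 6 + 9 = 23
Value per part = 690 / 23 = 30
Shares: 8*30=240, 6*30=180, 9*30=270
Third share = 270, second share = 180
Difference = |270 - 180| = 90

90


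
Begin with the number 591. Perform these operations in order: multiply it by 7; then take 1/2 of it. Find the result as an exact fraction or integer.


Start with 591.
Step 1: Multiply by 7: 591 * 7 = 4137
Step 2: Take 1/2: 4137 * 1/2 = 4137/2
Final result = 4137/2

4137/2


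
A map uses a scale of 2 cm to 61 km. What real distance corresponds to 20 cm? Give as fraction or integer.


Map scale: 2 cm = 61 km
Measured distance on map = 20 cm
Set up proportion: 20 * 61 / 2
= 1220 / 2
= 610 km

610


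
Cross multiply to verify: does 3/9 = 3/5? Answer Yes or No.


Cross multiply to check 3/9 = 3/5
Left cross product: 3 * 5 = 15
Right cross product: 9 * 3 = 27
15 != 27
Not equal, so proportions differ => No

No


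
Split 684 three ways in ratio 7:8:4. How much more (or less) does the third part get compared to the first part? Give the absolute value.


Total parts = 7 + 8 + 4 = 19
Value per part = 684 / 19 = 36
Shares: 7*36=252, 8*36=288, 4*36=144
Third share = 144, first share = 252
Difference = |144 - 252| = 108

108


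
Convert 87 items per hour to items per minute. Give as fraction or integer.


Converting from per hour to per minute
Rate = 87 items per hour
Divide by 60: 87/60
= 29/20 items per minute

29/20


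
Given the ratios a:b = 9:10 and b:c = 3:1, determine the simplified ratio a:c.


Given a:b = 9:10 and b:c = 3:1
Make b consistent. Multiply first ratio by 3: a:b = 27:30
Multiply second ratio by 10: b:c = 30:10
Now b = 30 in both, so a:b:c = 27:30:10
Therefore a:c = 27:10
Simplify by GCD: a:c = 27:10

27:10


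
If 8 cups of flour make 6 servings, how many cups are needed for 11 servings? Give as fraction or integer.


Original: 8 cups for 6 servings
Target servings = 11
Scaling factor = 11/6
New amount = 8 * 11/6
= 88/6
= 44/3 cups

44/3


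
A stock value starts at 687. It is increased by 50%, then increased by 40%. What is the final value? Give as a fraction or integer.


Start: 687
Step 1: increase by 50% => multiply by 150/100
  687 * 150/100 = 2061/2
Step 2: increase by 40% => multiply by 140/100
  2061/2 * 140/100 = 14427/10
Final value = 14427/10

14427/10


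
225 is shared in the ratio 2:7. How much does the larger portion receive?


Total parts = 2 + 7 = 9
Value per part = 225 / 9 = 25
First share = 2 * 25 = 50
Second share = 7 * 25 = 175
Larger share = 175

175


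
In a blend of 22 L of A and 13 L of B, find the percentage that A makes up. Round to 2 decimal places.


Volume of A = 22 L
Volume of B = 13 L
Total volume = 22 + 13 = 35 L
Percentage of A = (22/35) * 100
= 62.86%

62.86


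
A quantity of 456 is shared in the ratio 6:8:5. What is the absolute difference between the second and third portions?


Total parts = 6 + 8 + 5 = 19
Value per part = 456 / 19 = 24
Shares: 6*24=144, 8*24=192, 5*24=120
Second share = 192, third share = 120
Difference = |192 - 120| = 72

72


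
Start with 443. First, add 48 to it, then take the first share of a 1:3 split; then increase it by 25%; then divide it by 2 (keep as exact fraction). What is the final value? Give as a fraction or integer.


Start with 443.
Step 1: Add 48: 443+48=491; split 1:3 first = 491*1/4 = 491/4
Step 2: Increase by 25%: 491/4 * 125/100 = 2455/16
Step 3: Divide by 2: 2455/16 / 2 = 2455/32
Final result = 2455/32

2455/32


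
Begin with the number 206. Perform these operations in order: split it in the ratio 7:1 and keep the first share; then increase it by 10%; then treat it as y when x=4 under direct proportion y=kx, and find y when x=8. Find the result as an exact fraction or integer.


Start with 206.
Step 1: Split 7:1, first share = 206 * 7/8 = 721/4
Step 2: Increase by 10%: 721/4 * 110/100 = 7931/40
Step 3: Direct prop: k = (7931/40)/4; new y = k*8 = 7931/40*8/4 = 7931/20
Final result = 7931/20

7931/20


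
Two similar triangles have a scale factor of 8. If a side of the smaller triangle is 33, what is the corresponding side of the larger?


Similar triangles have proportional sides
Scale factor = 8
Smaller side = 33
Corresponding larger side = 33 * 8
= 264

264


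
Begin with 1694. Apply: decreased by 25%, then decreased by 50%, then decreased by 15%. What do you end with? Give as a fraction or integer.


Start: 1694
Step 1: decrease by 25% => multiply by 75/100
  1694 * 75/100 = 2541/2
Step 2: decrease by 50% => multiply by 50/100
  2541/2 * 50/100 = 2541/4
Step 3: decrease by 15% => multiply by 85/100
  2541/4 * 85/100 = 43197/80
Final value = 43197/80

43197/80


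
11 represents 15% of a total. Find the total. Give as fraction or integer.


Given: 11 is 15% of the whole
Set up: 11 = 15/100 * whole
whole = 11 * 100 / 15
whole = 1100 / 15
whole = 220/3

220/3


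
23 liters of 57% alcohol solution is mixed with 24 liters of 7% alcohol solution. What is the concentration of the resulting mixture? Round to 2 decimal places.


Solute in mixture 1 = 57% of 23 L = 23*57/100 = 1311/100 L
Solute in mixture 2 = 7% of 24 L = 24*7/100 = 42/25 L
Total solute = 1311/100 + 42/25 = 1479/100 L
Total volume = 23 + 24 = 47 L
Final concentration = 1479/100/47 * 100 = 31.47%

31.47


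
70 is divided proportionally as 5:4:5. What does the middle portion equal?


Ratio = 5:4:5
Total parts = 5 + 4 + 5 = 14
Value per part = 70 / 14 = 5
First share = 5 * 5 = 25
Middle share = 4 * 5 = 20
Third share = 5 * 5 = 25

20


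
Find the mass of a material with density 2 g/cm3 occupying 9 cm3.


Using mass = density * volume
Density = 2 g/cm3
Volume = 9 cm3
Mass = 2 * 9
= 18 g

18


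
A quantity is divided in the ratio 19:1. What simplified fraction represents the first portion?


Total parts = 19 + 1 = 20
First part fraction = 19/20
Simplify: 19/20 = 19/20

19/20


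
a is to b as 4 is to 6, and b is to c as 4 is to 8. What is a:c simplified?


Given a:b = 4:6 and b:c = 4:8
Make b consistent. Multiply first ratio by 4: a:b = 16:24
Multiply second ratio by 6: b:c = 24:48
Now b = 24 in both, so a:b:c = 16:24:48
Therefore a:c = 16:48
Simplify by GCD: a:c = 1:3

1:3


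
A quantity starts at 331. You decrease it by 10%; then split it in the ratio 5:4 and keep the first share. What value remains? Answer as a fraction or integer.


Start with 331.
Step 1: Decrease by 10%: 331 * 90/100 = 2979/10
Step 2: Split 5:4, first share = 2979/10 * 5/9 = 331/2
Final result = 331/2

331/2


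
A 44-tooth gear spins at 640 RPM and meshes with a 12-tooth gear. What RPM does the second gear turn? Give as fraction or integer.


Gear ratio: teeth_A * RPM_A = teeth_B * RPM_B
44 * 640 = 12 * RPM_B
28160 = 12 * RPM_B
RPM_B = 28160 / 12
RPM_B = 7040/3

7040/3


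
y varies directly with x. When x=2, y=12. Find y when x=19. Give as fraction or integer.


Direct proportion: y = kx
Find k: k = 12/2 = 6
Compute y at x=19: y = 6 * 19
y = 114

114


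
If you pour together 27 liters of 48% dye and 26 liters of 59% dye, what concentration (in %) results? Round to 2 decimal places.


Solute in mixture 1 = 48% of 27 L = 27*48/100 = 324/25 L
Solute in mixture 2 = 59% of 26 L = 26*59/100 = 767/50 L
Total solute = 324/25 + 767/50 = 283/10 L
Total volume = 27 + 26 = 53 L
Final concentration = 283/10/53 * 100 = 53.40%

53.40


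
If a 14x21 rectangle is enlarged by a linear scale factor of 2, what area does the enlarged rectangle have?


Original dimensions: 14 x 21
Enlargement factor = 2
New width = 14 * 2 = 28
New height = 21 * 2 = 42
New area = 28 * 42 = 1176

1176


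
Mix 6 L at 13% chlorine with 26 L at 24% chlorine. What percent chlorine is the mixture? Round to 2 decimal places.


Solute in mixture 1 = 13% of 6 L = 6*13/100 = 39/50 L
Solute in mixture 2 = 24% of 26 L = 26*24/100 = 156/25 L
Total solute = 39/50 + 156/25 = 351/50 L
Total volume = 6 + 26 = 32 L
Final concentration = 351/50/32 * 100 = 21.94%

21.94


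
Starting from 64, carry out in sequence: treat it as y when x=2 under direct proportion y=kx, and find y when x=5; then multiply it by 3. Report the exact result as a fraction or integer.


Start with 64.
Step 1: Direct prop: k = (64)/2; new y = k*5 = 64*5/2 = 160
Step 2: Multiply by 3: 160 * 3 = 480
Final result = 480

480


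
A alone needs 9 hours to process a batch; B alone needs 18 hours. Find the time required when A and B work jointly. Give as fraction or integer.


Rate of A = 1/9 job per hour
Rate of B = 1/18 job per hour
Combined rate = 1/9 + 1/18
Find common denominator: (18 + 9)/(9*18) = 27/162
Combined rate = 1/6 job per hour
Time together = 1 / (1/6) = 6 hours

6


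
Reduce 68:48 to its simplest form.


Find GCD(68, 48)
GCD = 4
Divide both by 4: 68/4 = 17, 48/4 = 12
Simplified ratio = 17:12

17:12


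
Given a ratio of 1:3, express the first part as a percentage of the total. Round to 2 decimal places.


Total parts = 1 + 3 = 4
First part fraction = 1/4
Percentage = (1/4) * 100
= 0.25 * 100
= 25.00%

25.00


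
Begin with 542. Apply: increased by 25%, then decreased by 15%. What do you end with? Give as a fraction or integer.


Start: 542
Step 1: increase by 25% => multiply by 125/100
  542 * 125/100 = 1355/2
Step 2: decrease by 15% => multiply by 85/100
  1355/2 * 85/100 = 4607/8
Final value = 4607/8

4607/8


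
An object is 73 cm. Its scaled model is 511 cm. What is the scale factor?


Original length = 73 cm
Scaled length = 511 cm
Scale factor = 511 / 73
= 7

7


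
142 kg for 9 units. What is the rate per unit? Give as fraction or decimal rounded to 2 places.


Total kg = 142
Number of units = 9
Unit rate = 142 / 9
= 15.78 kg per unit

15.78


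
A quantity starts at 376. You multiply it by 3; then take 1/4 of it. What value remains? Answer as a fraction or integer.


Start with 376.
Step 1: Multiply by 3: 376 * 3 = 1128
Step 2: Take 1/4: 1128 * 1/4 = 282
Final result = 282

282


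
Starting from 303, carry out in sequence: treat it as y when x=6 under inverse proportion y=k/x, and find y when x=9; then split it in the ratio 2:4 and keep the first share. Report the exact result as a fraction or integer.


Start with 303.
Step 1: Inverse prop: k = (303)*6; new y = k/9 = 303*6/9 = 202
Step 2: Split 2:4, first share = 202 * 2/6 = 202/3
Final result = 202/3

202/3


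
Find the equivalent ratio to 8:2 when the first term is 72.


Original ratio: 8:2
First term target: 72
Scale factor = 72 / 8 = 9
Multiply second term: 2 * 9 = 18
Equivalent ratio = 72:18

72:18


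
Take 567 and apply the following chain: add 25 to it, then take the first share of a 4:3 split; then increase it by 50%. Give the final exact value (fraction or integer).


Start with 567.
Step 1: Add 25: 567+25=592; split 4:3 first = 592*4/7 = 2368/7
Step 2: Increase by 50%: 2368/7 * 150/100 = 3552/7
Final result = 3552/7

3552/7


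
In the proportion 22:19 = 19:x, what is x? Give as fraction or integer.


Setting up: 22/19 = 19/x
Cross multiply: 22 * x = 19 * 19
22x = 361
x = 361/22
x = 361/22

361/22


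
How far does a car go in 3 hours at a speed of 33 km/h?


Using distance = speed * time
Speed = 33 km/h
Time = 3 hours
Distance = 33 * 3
= 99 km

99


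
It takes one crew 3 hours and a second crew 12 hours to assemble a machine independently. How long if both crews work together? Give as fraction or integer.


Rate of A = 1/3 job per hour
Rate of B = 1/12 job per hour
Combined rate = 1/3 + 1/12
Find common denominator: (12 + 3)/(3*12) = 15/36
Combined rate = 5/12 job per hour
Time together = 1 / (5/12) = 12/5 hours

12/5


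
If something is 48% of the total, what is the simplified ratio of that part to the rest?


Part = 48%, Remainder = 52%
Ratio = 48:52
GCD(48, 52) = 4
Simplify: 12:13 = 12:13

12:13


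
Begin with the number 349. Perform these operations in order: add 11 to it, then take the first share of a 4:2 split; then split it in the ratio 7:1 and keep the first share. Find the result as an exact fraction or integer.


Start with 349.
Step 1: Add 11: 349+11=360; split 4:2 first = 360*4/6 = 240
Step 2: Split 7:1, first share = 240 * 7/8 = 210
Final result = 210

210


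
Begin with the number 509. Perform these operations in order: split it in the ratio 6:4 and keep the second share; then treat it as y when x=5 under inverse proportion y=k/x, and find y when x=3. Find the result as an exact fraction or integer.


Start with 509.
Step 1: Split 6:4, second share = 509 * 4/10 = 1018/5
Step 2: Inverse prop: k = (1018/5)*5; new y = k/3 = 1018/5*5/3 = 1018/3
Final result = 1018/3

1018/3


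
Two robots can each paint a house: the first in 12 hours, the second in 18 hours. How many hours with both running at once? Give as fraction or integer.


Rate of A = 1/12 job per hour
Rate of B = 1/18 job per hour
Combined rate = 1/12 + 1/18
Find common denominator: (18 + 12)/(12*18) = 30/216
Combined rate = 5/36 job per hour
Time together = 1 / (5/36) = 36/5 hours

36/5


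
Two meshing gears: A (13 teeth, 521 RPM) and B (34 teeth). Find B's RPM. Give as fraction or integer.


Gear ratio: teeth_A * RPM_A = teeth_B * RPM_B
13 * 521 = 34 * RPM_B
6773 = 34 * RPM_B
RPM_B = 6773 / 34
RPM_B = 6773/34

6773/34


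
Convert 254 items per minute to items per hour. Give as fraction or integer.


Converting from per minute to per hour
Rate = 254 items per minute
Multiply by 60: 254 * 60
= 15240 items per hour

15240


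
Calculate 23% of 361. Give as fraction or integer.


Compute 23% of 361
Convert percentage: 23% = 23/100
Multiply: 361 * 23/100
= 8303/100
= 8303/100

8303/100


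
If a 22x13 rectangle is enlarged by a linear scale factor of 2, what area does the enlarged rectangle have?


Original dimensions: 22 x 13
Enlargement factor = 2
New width = 22 * 2 = 44
New height = 13 * 2 = 26
New area = 44 * 26 = 1144

1144


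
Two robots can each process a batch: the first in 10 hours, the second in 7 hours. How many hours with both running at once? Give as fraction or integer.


Rate of A = 1/10 job per hour
Rate of B = 1/7 job per hour
Combined rate = 1/10 + 1/7
Find common denominator: (7 + 10)/(10*7) = 17/70
Combined rate = 17/70 job per hour
Time together = 1 / (17/70) = 70/17 hours

70/17


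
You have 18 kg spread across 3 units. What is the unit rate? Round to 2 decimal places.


Total kg = 18
Number of units = 3
Unit rate = 18 / 3
= 6 kg per unit

6


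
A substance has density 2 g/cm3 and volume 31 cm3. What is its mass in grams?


Using mass = density * volume
Density = 2 g/cm3
Volume = 31 cm3
Mass = 2 * 31
= 62 g

62


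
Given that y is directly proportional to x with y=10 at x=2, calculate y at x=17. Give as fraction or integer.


Direct proportion: y = kx
Find k: k = 10/2 = 5
Compute y at x=17: y = 5 * 17
y = 85

85


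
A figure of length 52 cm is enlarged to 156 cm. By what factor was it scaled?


Original length = 52 cm
Scaled length = 156 cm
Scale factor = 156 / 52
= 3

3


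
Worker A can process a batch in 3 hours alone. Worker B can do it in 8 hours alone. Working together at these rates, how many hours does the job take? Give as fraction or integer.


Rate of A = 1/3 job per hour
Rate of B = 1/8 job per hour
Combined rate = 1/3 + 1/8
Find common denominator: (8 + 3)/(3*8) = 11/24
Combined rate = 11/24 job per hour
Time together = 1 / (11/24) = 24/11 hours

24/11


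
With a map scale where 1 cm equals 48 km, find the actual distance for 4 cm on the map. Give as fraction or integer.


Map scale: 1 cm = 48 km
Measured distance on map = 4 cm
Set up proportion: 4 * 48 / 1
= 192 / 1
= 192 km

192


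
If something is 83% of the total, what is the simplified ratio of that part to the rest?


Part = 83%, Remainder = 17%
Ratio = 83:17
GCD(83, 17) = 1
Simplify: 83:17 = 83:17

83:17


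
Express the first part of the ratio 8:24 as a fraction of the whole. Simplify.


Total parts = 8 + 24 = 32
First part fraction = 8/32
Simplify: 8/32 = 1/4

1/4


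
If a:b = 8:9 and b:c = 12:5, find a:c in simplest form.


Given a:b = 8:9 and b:c = 12:5
Make b consistent. Multiply first ratio by 12: a:b = 96:108
Multiply second ratio by 9: b:c = 108:45
Now b = 108 in both, so a:b:c = 96:108:45
Therefore a:c = 96:45
Simplify by GCD: a:c = 32:15

32:15


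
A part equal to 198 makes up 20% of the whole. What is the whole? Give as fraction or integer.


Given: 198 is 20% of the whole
Set up: 198 = 20/100 * whole
whole = 198 * 100 / 20
whole = 19800 / 20
whole = 990

990


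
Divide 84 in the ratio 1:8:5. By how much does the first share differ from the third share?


Total parts = 1 + 8 + 5 = 14
Value per part = 84 / 14 = 6
Shares: 1*6=6, 8*6=48, 5*6=30
First share = 6, third share = 30
Difference = |6 - 30| = 24

24


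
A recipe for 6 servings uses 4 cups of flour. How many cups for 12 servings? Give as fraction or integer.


Original: 4 cups for 6 servings
Target servings = 12
Scaling factor = 12/6
New amount = 4 * 12/6
= 48/6
= 8 cups

8


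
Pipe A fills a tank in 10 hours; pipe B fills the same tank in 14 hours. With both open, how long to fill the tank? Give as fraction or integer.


Rate of A = 1/10 job per hour
Rate of B = 1/14 job per hour
Combined rate = 1/10 + 1/14
Find common denominator: (14 + 10)/(10*14) = 24/140
Combined rate = 6/35 job per hour
Time together = 1 / (6/35) = 35/6 hours

35/6


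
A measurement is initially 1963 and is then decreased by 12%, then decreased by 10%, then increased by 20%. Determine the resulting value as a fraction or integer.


Start: 1963
Step 1: decrease by 12% => multiply by 88/100
  1963 * 88/100 = 43186/25
Step 2: decrease by 10% => multiply by 90/100
  43186/25 * 90/100 = 194337/125
Step 3: increase by 20% => multiply by 120/100
  194337/125 * 120/100 = 1166022/625
Final value = 1166022/625

1166022/625


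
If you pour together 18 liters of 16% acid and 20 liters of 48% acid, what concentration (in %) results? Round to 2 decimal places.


Solute in mixture 1 = 16% of 18 L = 18*16/100 = 72/25 L
Solute in mixture 2 = 48% of 20 L = 20*48/100 = 48/5 L
Total solute = 72/25 + 48/5 = 312/25 L
Total volume = 18 + 20 = 38 L
Final concentration = 312/25/38 * 100 = 32.84%

32.84


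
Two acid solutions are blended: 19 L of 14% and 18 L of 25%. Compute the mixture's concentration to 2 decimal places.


Solute in mixture 1 = 14% of 19 L = 19*14/100 = 133/50 L
Solute in mixture 2 = 25% of 18 L = 18*25/100 = 9/2 L
Total solute = 133/50 + 9/2 = 179/25 L
Total volume = 19 + 18 = 37 L
Final concentration = 179/25/37 * 100 = 19.35%

19.35


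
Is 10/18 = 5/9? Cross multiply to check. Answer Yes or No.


Cross multiply to check 10/18 = 5/9
Left cross product: 10 * 9 = 90
Right cross product: 18 * 5 = 90
90 = 90
Equal, so proportions match => Yes

Yes


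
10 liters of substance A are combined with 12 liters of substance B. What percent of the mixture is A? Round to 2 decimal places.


Volume of A = 10 L
Volume of B = 12 L
Total volume = 10 + 12 = 22 L
Percentage of A = (10/22) * 100
= 45.45%

45.45


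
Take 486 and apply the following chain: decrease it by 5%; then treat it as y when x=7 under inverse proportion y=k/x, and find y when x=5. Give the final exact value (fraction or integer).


Start with 486.
Step 1: Decrease by 5%: 486 * 95/100 = 4617/10
Step 2: Inverse prop: k = (4617/10)*7; new y = k/5 = 4617/10*7/5 = 32319/50
Final result = 32319/50

32319/50


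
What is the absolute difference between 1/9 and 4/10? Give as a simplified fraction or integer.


Simplify: 1/9 = 1/9 and 4/10 = 2/5
Find common denominator: LCD = 45
Convert: 5/45 and 18/45
Difference = |5 - 18|/45 = 13/45
Simplified = 13/45

13/45


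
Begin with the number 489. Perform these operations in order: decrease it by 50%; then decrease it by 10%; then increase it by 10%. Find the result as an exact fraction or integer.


Start with 489.
Step 1: Decrease by 50%: 489 * 50/100 = 489/2
Step 2: Decrease by 10%: 489/2 * 90/100 = 4401/20
Step 3: Increase by 10%: 4401/20 * 110/100 = 48411/200
Final result = 48411/200

48411/200


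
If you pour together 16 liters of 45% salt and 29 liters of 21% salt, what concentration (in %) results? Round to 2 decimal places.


Solute in mixture 1 = 45% of 16 L = 16*45/100 = 36/5 L
Solute in mixture 2 = 21% of 29 L = 29*21/100 = 609/100 L
Total solute = 36/5 + 609/100 = 1329/100 L
Total volume = 16 + 29 = 45 L
Final concentration = 1329/100/45 * 100 = 29.53%

29.53


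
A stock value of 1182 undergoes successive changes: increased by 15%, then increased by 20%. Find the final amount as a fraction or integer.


Start: 1182
Step 1: increase by 15% => multiply by 115/100
  1182 * 115/100 = 13593/10
Step 2: increase by 20% => multiply by 120/100
  13593/10 * 120/100 = 40779/25
Final value = 40779/25

40779/25


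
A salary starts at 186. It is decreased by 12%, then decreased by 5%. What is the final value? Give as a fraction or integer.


Start: 186
Step 1: decrease by 12% => multiply by 88/100
  186 * 88/100 = 4092/25
Step 2: decrease by 5% => multiply by 95/100
  4092/25 * 95/100 = 19437/125
Final value = 19437/125

19437/125


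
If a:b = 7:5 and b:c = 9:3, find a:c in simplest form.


Given a:b = 7:5 and b:c = 9:3
Make b consistent. Multiply first ratio by 9: a:b = 63:45
Multiply second ratio by 5: b:c = 45:15
Now b = 45 in both, so a:b:c = 63:45:15
Therefore a:c = 63:15
Simplify by GCD: a:c = 21:5

21:5


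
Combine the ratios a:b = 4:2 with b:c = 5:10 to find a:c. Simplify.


Given a:b = 4:2 and b:c = 5:10
Make b consistent. Multiply first ratio by 5: a:b = 20:10
Multiply second ratio by 2: b:c = 10:20
Now b = 10 in both, so a:b:c = 20:10:20
Therefore a:c = 20:20
Simplify by GCD: a:c = 1:1

1:1


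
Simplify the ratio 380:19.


Find GCD(380, 19)
GCD = 19
Divide both by 19: 380/19 = 20, 19/19 = 1
Simplified ratio = 20:1

20:1


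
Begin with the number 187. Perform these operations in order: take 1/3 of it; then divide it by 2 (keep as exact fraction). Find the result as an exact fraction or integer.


Start with 187.
Step 1: Take 1/3: 187 * 1/3 = 187/3
Step 2: Divide by 2: 187/3 / 2 = 187/6
Final result = 187/6

187/6


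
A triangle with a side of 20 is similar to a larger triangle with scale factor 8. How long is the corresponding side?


Similar triangles have proportional sides
Scale factor = 8
Smaller side = 20
Corresponding larger side = 20 * 8
= 160

160


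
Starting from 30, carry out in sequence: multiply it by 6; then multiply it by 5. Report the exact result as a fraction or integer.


Start with 30.
Step 1: Multiply by 6: 30 * 6 = 180
Step 2: Multiply by 5: 180 * 5 = 900
Final result = 900

900


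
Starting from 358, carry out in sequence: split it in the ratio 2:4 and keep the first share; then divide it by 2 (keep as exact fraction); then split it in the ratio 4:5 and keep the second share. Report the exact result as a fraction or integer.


Start with 358.
Step 1: Split 2:4, first share = 358 * 2/6 = 358/3
Step 2: Divide by 2: 358/3 / 2 = 179/3
Step 3: Split 4:5, second share = 179/3 * 5/9 = 895/27
Final result = 895/27

895/27


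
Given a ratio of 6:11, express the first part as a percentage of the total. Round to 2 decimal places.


Total parts = 6 + 11 = 17
First part fraction = 6/17
Percentage = (6/17) * 100
= 0.352941 * 100
= 35.29%

35.29


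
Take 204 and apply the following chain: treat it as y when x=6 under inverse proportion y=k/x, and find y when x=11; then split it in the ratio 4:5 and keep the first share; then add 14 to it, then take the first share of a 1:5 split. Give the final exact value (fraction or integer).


Start with 204.
Step 1: Inverse prop: k = (204)*6; new y = k/11 = 204*6/11 = 1224/11
Step 2: Split 4:5, first share = 1224/11 * 4/9 = 544/11
Step 3: Add 14: 544/11+14=698/11; split 1:5 first = 698/11*1/6 = 349/33
Final result = 349/33

349/33


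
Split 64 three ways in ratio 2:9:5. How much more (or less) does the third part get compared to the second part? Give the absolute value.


Total parts = 2 + 9 + 5 = 16
Value per part = 64 / 16 = 4
Shares: 2*4=8, 9*4=36, 5*4=20
Third share = 20, second share = 36
Difference = |20 - 36| = 16

16


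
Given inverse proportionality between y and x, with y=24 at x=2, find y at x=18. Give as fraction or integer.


Inverse proportion: y = k/x
Find k: k = 2 * 24 = 48
Compute y at x=18: y = 48/18
y = 8/3

8/3


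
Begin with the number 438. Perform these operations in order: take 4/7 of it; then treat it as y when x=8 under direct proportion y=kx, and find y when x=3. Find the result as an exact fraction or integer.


Start with 438.
Step 1: Take 4/7: 438 * 4/7 = 1752/7
Step 2: Direct prop: k = (1752/7)/8; new y = k*3 = 1752/7*3/8 = 657/7
Final result = 657/7

657/7


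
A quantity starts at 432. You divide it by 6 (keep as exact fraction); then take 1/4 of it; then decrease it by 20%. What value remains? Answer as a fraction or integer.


Start with 432.
Step 1: Divide by 6: 432 / 6 = 72
Step 2: Take 1/4: 72 * 1/4 = 18
Step 3: Decrease by 20%: 18 * 80/100 = 72/5
Final result = 72/5

72/5


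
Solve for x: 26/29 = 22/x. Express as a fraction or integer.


Setting up: 26/29 = 22/x
Cross multiply: 26 * x = 29 * 22
26x = 638
x = 638/26
x = 319/13

319/13


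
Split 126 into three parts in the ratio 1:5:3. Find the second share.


Ratio = 1:5:3
Total parts = 1 + 5 + 3 = 9
Value per part = 126 / 9 = 14
First share = 1 * 14 = 14
Middle share = 5 * 14 = 70
Third share = 3 * 14 = 42

70


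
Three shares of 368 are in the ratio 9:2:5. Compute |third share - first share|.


Total parts = 9 + 2 + 5 = 16
Value per part = 368 / 16 = 23
Shares: 9*23=207, 2*23=46, 5*23=115
Third share = 115, first share = 207
Difference = |115 - 207| = 92

92


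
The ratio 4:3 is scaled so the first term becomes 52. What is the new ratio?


Original ratio: 4:3
First term target: 52
Scale factor = 52 / 4 = 13
Multiply second term: 3 * 13 = 39
Equivalent ratio = 52:39

52:39


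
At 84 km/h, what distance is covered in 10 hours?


Using distance = speed * time
Speed = 84 km/h
Time = 10 hours
Distance = 84 * 10
= 840 km

840


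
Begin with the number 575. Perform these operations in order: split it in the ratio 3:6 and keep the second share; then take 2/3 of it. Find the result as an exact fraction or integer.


Start with 575.
Step 1: Split 3:6, second share = 575 * 6/9 = 1150/3
Step 2: Take 2/3: 1150/3 * 2/3 = 2300/9
Final result = 2300/9

2300/9


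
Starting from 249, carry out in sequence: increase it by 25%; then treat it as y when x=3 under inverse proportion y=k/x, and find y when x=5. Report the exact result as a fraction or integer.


Start with 249.
Step 1: Increase by 25%: 249 * 125/100 = 1245/4
Step 2: Inverse prop: k = (1245/4)*3; new y = k/5 = 1245/4*3/5 = 747/4
Final result = 747/4

747/4


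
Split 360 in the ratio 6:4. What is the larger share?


Total parts = 6 + 4 = 10
Value per part = 360 / 10 = 36
First share = 6 * 36 = 216
Second share = 4 * 36 = 144
Larger share = 216

216


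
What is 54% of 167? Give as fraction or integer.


Compute 54% of 167
Convert percentage: 54% = 54/100
Multiply: 167 * 54/100
= 9018/100
= 4509/50

4509/50


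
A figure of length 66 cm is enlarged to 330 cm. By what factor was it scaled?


Original length = 66 cm
Scaled length = 330 cm
Scale factor = 330 / 66
= 5

5


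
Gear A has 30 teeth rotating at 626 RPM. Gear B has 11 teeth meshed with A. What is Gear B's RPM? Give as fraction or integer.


Gear ratio: teeth_A * RPM_A = teeth_B * RPM_B
30 * 626 = 11 * RPM_B
18780 = 11 * RPM_B
RPM_B = 18780 / 11
RPM_B = 18780/11

18780/11


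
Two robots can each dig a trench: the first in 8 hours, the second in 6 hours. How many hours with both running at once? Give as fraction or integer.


Rate of A = 1/8 job per hour
Rate of B = 1/6 job per hour
Combined rate = 1/8 + 1/6
Find common denominator: (6 + 8)/(8*6) = 14/48
Combined rate = 7/24 job per hour
Time together = 1 / (7/24) = 24/7 hours

24/7


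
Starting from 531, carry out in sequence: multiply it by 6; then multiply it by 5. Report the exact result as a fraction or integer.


Start with 531.
Step 1: Multiply by 6: 531 * 6 = 3186
Step 2: Multiply by 5: 3186 * 5 = 15930
Final result = 15930

15930


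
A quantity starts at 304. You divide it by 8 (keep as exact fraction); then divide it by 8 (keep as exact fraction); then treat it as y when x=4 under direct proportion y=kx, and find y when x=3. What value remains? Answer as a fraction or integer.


Start with 304.
Step 1: Divide by 8: 304 / 8 = 38
Step 2: Divide by 8: 38 / 8 = 19/4
Step 3: Direct prop: k = (19/4)/4; new y = k*3 = 19/4*3/4 = 57/16
Final result = 57/16

57/16


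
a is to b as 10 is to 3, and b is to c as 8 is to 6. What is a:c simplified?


Given a:b = 10:3 and b:c = 8:6
Make b consistent. Multiply first ratio by 8: a:b = 80:24
Multiply second ratio by 3: b:c = 24:18
Now b = 24 in both, so a:b:c = 80:24:18
Therefore a:c = 80:18
Simplify by GCD: a:c = 40:9

40:9


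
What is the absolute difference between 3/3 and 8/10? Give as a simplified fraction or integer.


Simplify: 3/3 = 1 and 8/10 = 4/5
Find common denominator: LCD = 5
Convert: 5/5 and 4/5
Difference = |5 - 4|/5 = 1/5
Simplified = 1/5

1/5


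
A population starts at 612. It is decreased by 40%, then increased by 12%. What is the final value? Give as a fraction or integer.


Start: 612
Step 1: decrease by 40% => multiply by 60/100
  612 * 60/100 = 1836/5
Step 2: increase by 12% => multiply by 112/100
  1836/5 * 112/100 = 51408/125
Final value = 51408/125

51408/125


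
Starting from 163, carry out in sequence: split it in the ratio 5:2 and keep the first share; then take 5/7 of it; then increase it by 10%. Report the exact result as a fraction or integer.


Start with 163.
Step 1: Split 5:2, first share = 163 * 5/7 = 815/7
Step 2: Take 5/7: 815/7 * 5/7 = 4075/49
Step 3: Increase by 10%: 4075/49 * 110/100 = 8965/98
Final result = 8965/98

8965/98


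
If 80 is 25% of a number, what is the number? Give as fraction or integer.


Given: 80 is 25% of the whole
Set up: 80 = 25/100 * whole
whole = 80 * 100 / 25
whole = 8000 / 25
whole = 320

320


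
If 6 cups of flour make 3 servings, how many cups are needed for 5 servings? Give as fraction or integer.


Original: 6 cups for 3 servings
Target servings = 5
Scaling factor = 5/3
New amount = 6 * 5/3
= 30/3
= 10 cups

10


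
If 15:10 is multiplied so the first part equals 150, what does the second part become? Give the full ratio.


Original ratio: 15:10
First term target: 150
Scale factor = 150 / 15 = 10
Multiply second term: 10 * 10 = 100
Equivalent ratio = 150:100

150:100


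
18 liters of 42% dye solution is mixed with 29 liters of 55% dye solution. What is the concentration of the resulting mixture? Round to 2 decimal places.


Solute in mixture 1 = 42% of 18 L = 18*42/100 = 189/25 L
Solute in mixture 2 = 55% of 29 L = 29*55/100 = 319/20 L
Total solute = 189/25 + 319/20 = 2351/100 L
Total volume = 18 + 29 = 47 L
Final concentration = 2351/100/47 * 100 = 50.02%

50.02


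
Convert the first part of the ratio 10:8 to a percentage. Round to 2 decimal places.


Total parts = 10 + 8 = 18
First part fraction = 10/18
Percentage = (10/18) * 100
= 0.555556 * 100
= 55.56%

55.56


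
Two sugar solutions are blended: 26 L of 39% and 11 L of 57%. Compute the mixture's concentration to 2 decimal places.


Solute in mixture 1 = 39% of 26 L = 26*39/100 = 507/50 L
Solute in mixture 2 = 57% of 11 L = 11*57/100 = 627/100 L
Total solute = 507/50 + 627/100 = 1641/100 L
Total volume = 26 + 11 = 37 L
Final concentration = 1641/100/37 * 100 = 44.35%

44.35
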